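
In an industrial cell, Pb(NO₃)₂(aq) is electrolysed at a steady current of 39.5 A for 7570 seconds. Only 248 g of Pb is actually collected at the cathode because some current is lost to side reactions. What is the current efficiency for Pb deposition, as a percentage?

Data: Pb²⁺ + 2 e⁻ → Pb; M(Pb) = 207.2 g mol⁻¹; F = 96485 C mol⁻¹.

Q = I·t = 39.50 × 7570.0 = 299000 C; n(e⁻) = 299000/96485 = 3.099 mol.
Theoretical n(Pb) = n(e⁻)/2 = 1.550 mol, i.e. m_theo = 1.550 × 207.2 = 321.1 g.
Efficiency = m_actual / m_theo = 248 / 321.1 = 77.2 %.

77.2 %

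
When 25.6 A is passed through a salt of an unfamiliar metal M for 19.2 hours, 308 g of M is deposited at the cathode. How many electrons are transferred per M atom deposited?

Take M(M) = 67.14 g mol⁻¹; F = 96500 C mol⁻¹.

Q = I·t = 25.60 A × 69120 s = 1769000 C, so n(e⁻) = 1769000/96500 = 18.34 mol.
n(M) deposited = 308 / 67.14 = 4.587 mol.
Electrons per atom = n(e⁻)/n(M) = 18.34 / 4.587 = 4.00 ≈ 4, so the ion is M⁴⁺.

4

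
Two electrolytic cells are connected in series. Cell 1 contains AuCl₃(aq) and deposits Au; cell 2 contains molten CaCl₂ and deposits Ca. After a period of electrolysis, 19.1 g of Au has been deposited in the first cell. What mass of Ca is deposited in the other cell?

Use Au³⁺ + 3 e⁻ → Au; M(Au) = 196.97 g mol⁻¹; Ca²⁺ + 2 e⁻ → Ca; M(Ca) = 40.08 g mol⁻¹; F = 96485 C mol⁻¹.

5.83 g

n(Au) = 19.1 / 196.97 = 0.09697 mol.
Since Au³⁺ + 3 e⁻ → Au, n(e⁻) passed = 3 × 0.09697 = 0.2909 mol.
Cells in series carry the same charge, so the same 0.2909 mol of electrons passes through cell 2.
Ca²⁺ + 2 e⁻ → Ca, so n(Ca) = 0.2909 / 2 = 0.1455 mol.
m(Ca) = 0.1455 × 40.08 = 5.83 g.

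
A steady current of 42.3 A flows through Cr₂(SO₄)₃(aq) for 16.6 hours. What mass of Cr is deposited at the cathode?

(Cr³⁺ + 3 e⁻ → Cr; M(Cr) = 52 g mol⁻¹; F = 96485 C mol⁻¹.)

454 g

Q = I·t = 42.30 A × 59760 s = 2528000 C.
n(e⁻) = Q/F = 2528000 / 96485 = 26.20 mol.
Cr³⁺ + 3 e⁻ → Cr, so n(Cr) = n(e⁻)/3 = 8.733 mol.
m = n·M = 8.733 × 52 = 454 g.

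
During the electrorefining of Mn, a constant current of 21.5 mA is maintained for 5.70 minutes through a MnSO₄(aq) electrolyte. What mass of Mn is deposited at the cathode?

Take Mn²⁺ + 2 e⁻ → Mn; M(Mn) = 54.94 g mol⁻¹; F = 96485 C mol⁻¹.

Q = I·t = 0.02150 A × 342.00 s = 7.353 C.
n(e⁻) = Q/F = 7.353 / 96485 = 0.00007621 mol.
Mn²⁺ + 2 e⁻ → Mn, so n(Mn) = n(e⁻)/2 = 0.00003810 mol.
m = n·M = 0.00003810 × 54.94 = 0.00209 g.

0.00209 g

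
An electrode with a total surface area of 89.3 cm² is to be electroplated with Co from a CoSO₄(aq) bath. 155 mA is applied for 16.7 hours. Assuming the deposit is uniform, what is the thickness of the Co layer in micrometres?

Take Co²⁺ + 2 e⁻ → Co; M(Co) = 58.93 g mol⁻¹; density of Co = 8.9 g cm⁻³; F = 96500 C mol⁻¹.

35.8 μm

Q = I·t = 0.1550 × 60120 = 9319 C; n(e⁻) = 0.09657 mol.
n(Co) = n(e⁻)/2 = 0.04828 mol, so m = 0.04828 × 58.93 = 2.845 g.
Volume = m/ρ = 2.845 / 8.9 = 0.3197 cm³.
Thickness = V/A = 0.3197 / 89.3 = 0.00358 cm = 35.8 μm.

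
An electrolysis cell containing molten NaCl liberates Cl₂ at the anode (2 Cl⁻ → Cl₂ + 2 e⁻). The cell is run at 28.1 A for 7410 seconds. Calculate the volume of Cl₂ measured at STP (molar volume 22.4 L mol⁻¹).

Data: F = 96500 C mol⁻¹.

Q = I·t = 28.10 A × 7410.0 s = 208200 C.
n(e⁻) = Q/F = 208200 / 96500 = 2.158 mol.
2 electrons are transferred per Cl₂ molecule, so n(Cl₂) = 2.158 / 2 = 1.079 mol.
V = n × V_m = 1.079 × 22.4 = 24.2 L.

24.2 L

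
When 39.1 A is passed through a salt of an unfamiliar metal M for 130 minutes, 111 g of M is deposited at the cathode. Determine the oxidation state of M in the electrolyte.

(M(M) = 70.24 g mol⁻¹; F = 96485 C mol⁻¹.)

Q = I·t = 39.10 A × 7800.0 s = 305000 C, so n(e⁻) = 305000/96485 = 3.161 mol.
n(M) deposited = 111 / 70.24 = 1.580 mol.
Electrons per atom = n(e⁻)/n(M) = 3.161 / 1.580 = 2.00 ≈ 2, so the ion is M²⁺.

+2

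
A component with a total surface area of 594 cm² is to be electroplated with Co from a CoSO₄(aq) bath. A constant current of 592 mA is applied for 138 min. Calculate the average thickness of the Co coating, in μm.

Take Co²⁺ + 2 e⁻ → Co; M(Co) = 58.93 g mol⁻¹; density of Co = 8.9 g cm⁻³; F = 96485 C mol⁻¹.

2.83 μm

Q = I·t = 0.5920 × 8280.0 = 4902 C; n(e⁻) = 0.05080 mol.
n(Co) = n(e⁻)/2 = 0.02540 mol, so m = 0.02540 × 58.93 = 1.497 g.
Volume = m/ρ = 1.497 / 8.9 = 0.1682 cm³.
Thickness = V/A = 0.1682 / 594 = 2.83 × 10⁻⁴ cm = 2.83 μm.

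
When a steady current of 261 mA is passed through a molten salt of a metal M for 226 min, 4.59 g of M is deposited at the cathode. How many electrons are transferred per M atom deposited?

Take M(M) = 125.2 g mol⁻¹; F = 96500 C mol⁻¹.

1

Q = I·t = 0.2610 A × 13560 s = 3539 C, so n(e⁻) = 3539/96500 = 0.03668 mol.
n(M) deposited = 4.59 / 125.2 = 0.03666 mol.
Electrons per atom = n(e⁻)/n(M) = 0.03668 / 0.03666 = 1.00 ≈ 1, so the ion is M⁺.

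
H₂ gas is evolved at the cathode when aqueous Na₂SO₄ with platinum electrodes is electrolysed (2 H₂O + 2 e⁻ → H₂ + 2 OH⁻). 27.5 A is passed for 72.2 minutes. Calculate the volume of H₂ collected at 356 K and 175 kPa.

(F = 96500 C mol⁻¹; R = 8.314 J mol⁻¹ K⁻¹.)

Q = I·t = 27.50 A × 4332.0 s = 119100 C.
n(e⁻) = Q/F = 119100 / 96500 = 1.235 mol.
2 electrons are transferred per H₂ molecule, so n(H₂) = 1.235 / 2 = 0.6173 mol.
V = nRT/P = (0.6173 × 8.314 × 356) / (175 × 10³ Pa) = 0.0104 m³ = 10.4 L.

10.4 L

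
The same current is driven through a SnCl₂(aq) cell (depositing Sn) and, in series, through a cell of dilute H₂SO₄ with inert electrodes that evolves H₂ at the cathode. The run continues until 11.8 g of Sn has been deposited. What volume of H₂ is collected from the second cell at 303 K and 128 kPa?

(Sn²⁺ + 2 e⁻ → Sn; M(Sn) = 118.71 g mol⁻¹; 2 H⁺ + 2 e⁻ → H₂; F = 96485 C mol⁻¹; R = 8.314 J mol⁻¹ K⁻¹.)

1.96 L

n(Sn) = 11.8 / 118.71 = 0.09940 mol, so n(e⁻) = 2 × 0.09940 = 0.1988 mol.
The cells are in series, so the same 0.1988 mol of electrons passes through the second cell.
2 H⁺ + 2 e⁻ → H₂ — 2 mol e⁻ per mol H₂, so n(H₂) = 0.1988/2 = 0.09940 mol.
V = nRT/P = (0.09940 × 8.314 × 303) / (128 × 10³) = 0.00196 m³ = 1.96 L.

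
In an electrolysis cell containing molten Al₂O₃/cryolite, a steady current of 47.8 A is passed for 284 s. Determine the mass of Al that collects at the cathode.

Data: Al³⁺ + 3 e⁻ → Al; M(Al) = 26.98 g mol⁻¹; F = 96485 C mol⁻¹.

Q = I·t = 47.80 A × 284.00 s = 13580 C.
n(e⁻) = Q/F = 13580 / 96485 = 0.1407 mol.
Al³⁺ + 3 e⁻ → Al, so n(Al) = n(e⁻)/3 = 0.04690 mol.
m = n·M = 0.04690 × 26.98 = 1.27 g.

1.27 g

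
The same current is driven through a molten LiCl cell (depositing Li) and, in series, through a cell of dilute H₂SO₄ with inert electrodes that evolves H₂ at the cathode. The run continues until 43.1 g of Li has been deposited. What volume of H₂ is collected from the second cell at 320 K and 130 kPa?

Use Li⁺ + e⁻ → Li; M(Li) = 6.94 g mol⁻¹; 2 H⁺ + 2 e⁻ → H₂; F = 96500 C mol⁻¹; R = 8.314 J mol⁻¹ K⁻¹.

63.5 L

n(Li) = 43.1 / 6.94 = 6.210 mol, so n(e⁻) = 1 × 6.210 = 6.210 mol.
The cells are in series, so the same 6.210 mol of electrons passes through the second cell.
2 H⁺ + 2 e⁻ → H₂ — 2 mol e⁻ per mol H₂, so n(H₂) = 6.210/2 = 3.105 mol.
V = nRT/P = (3.105 × 8.314 × 320) / (130 × 10³) = 0.0635 m³ = 63.5 L.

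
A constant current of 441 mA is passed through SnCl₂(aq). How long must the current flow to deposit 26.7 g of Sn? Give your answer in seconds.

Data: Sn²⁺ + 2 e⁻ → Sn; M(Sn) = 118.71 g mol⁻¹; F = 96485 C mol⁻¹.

n(Sn) = m/M = 26.7 / 118.71 = 0.2249 mol.
Each Sn atom requires 2 electrons, so n(e⁻) = 2 × 0.2249 = 0.4498 mol.
Q = n(e⁻)·F = 0.4498 × 96485 = 43400 C.
t = Q/I = 43400 / 0.4410 A = 98420 s.

98400 s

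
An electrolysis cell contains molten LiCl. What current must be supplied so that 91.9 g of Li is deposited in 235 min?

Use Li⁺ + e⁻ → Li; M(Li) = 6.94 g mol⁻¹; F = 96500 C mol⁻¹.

90.6 A

n(Li) = 91.9 / 6.94 = 13.24 mol.
n(e⁻) = 1 × 13.24 = 13.24 mol.
Q = n(e⁻)·F = 13.24 × 96500 = 1278000 C.
I = Q/t = 1278000 / 14100 s = 90.6 A.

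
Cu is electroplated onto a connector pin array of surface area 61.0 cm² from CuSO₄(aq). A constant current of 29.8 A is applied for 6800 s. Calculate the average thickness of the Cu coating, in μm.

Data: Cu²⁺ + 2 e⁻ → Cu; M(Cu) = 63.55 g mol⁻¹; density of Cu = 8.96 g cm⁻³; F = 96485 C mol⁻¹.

Q = I·t = 29.80 × 6800.0 = 202600 C; n(e⁻) = 2.100 mol.
n(Cu) = n(e⁻)/2 = 1.050 mol, so m = 1.050 × 63.55 = 66.73 g.
Volume = m/ρ = 66.73 / 8.96 = 7.448 cm³.
Thickness = V/A = 7.448 / 61.0 = 0.122 cm = 1220 μm.

1220 μm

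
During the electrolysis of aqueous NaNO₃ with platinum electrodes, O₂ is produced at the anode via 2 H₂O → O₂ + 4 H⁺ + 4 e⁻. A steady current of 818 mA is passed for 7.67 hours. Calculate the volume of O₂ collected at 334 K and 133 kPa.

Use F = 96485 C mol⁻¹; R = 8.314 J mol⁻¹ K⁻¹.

1.22 L

Q = I·t = 0.8180 A × 27612 s = 22590 C.
n(e⁻) = Q/F = 22590 / 96485 = 0.2341 mol.
4 electrons are transferred per O₂ molecule, so n(O₂) = 0.2341 / 4 = 0.05852 mol.
V = nRT/P = (0.05852 × 8.314 × 334) / (133 × 10³ Pa) = 0.00122 m³ = 1.22 L.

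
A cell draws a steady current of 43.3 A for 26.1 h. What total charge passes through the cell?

Q = I·t = 43.30 A × 93960 s = 4.07 × 10⁶ C.

4.07 × 10⁶ C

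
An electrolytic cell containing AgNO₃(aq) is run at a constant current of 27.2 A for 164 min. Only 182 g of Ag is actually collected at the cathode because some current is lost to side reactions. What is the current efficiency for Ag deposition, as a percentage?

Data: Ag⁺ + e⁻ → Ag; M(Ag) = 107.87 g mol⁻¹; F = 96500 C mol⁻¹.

Q = I·t = 27.20 × 9840.0 = 267600 C; n(e⁻) = 267600/96500 = 2.774 mol.
Theoretical n(Ag) = n(e⁻)/1 = 2.774 mol, i.e. m_theo = 2.774 × 107.87 = 299.2 g.
Efficiency = m_actual / m_theo = 182 / 299.2 = 60.8 %.

60.8 %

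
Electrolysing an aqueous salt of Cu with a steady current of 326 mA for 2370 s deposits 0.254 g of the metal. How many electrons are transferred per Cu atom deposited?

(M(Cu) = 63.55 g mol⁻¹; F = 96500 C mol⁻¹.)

2

Q = I·t = 0.3260 A × 2370.0 s = 772.6 C, so n(e⁻) = 772.6/96500 = 0.008006 mol.
n(Cu) deposited = 0.254 / 63.55 = 0.003997 mol.
Electrons per atom = n(e⁻)/n(Cu) = 0.008006 / 0.003997 = 2.00 ≈ 2, so the ion is Cu²⁺.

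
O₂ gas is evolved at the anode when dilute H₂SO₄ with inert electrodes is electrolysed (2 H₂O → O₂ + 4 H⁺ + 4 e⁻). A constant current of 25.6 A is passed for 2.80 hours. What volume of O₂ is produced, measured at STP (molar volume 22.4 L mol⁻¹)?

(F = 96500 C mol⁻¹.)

15.0 L

Q = I·t = 25.60 A × 10080 s = 258000 C.
n(e⁻) = Q/F = 258000 / 96500 = 2.674 mol.
4 electrons are transferred per O₂ molecule, so n(O₂) = 2.674 / 4 = 0.6685 mol.
V = n × V_m = 0.6685 × 22.4 = 15.0 L.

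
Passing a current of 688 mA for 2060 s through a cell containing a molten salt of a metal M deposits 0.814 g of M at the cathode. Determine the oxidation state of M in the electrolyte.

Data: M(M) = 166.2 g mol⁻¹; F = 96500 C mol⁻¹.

Q = I·t = 0.6880 A × 2060.0 s = 1417 C, so n(e⁻) = 1417/96500 = 0.01469 mol.
n(M) deposited = 0.814 / 166.2 = 0.004898 mol.
Electrons per atom = n(e⁻)/n(M) = 0.01469 / 0.004898 = 3.00 ≈ 3, so the ion is M³⁺.

+3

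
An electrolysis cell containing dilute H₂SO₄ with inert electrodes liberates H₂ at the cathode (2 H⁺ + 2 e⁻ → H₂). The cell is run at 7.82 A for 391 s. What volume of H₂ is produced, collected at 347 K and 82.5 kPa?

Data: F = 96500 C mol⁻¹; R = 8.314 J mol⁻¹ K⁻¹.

Q = I·t = 7.820 A × 391.00 s = 3058 C.
n(e⁻) = Q/F = 3058 / 96500 = 0.03169 mol.
2 electrons are transferred per H₂ molecule, so n(H₂) = 0.03169 / 2 = 0.01584 mol.
V = nRT/P = (0.01584 × 8.314 × 347) / (82.5 × 10³ Pa) = 5.54 × 10⁻⁴ m³ = 0.554 L.

0.554 L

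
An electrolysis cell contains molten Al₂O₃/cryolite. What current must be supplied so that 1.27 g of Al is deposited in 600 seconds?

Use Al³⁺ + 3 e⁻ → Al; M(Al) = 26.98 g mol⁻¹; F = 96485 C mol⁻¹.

22.7 A

n(Al) = 1.27 / 26.98 = 0.04707 mol.
n(e⁻) = 3 × 0.04707 = 0.1412 mol.
Q = n(e⁻)·F = 0.1412 × 96485 = 13630 C.
I = Q/t = 13630 / 600.00 s = 22.7 A.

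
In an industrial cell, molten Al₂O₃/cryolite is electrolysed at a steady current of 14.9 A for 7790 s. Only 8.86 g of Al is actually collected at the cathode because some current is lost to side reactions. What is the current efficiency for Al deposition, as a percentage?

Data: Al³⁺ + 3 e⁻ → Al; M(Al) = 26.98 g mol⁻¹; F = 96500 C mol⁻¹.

Q = I·t = 14.90 × 7790.0 = 116100 C; n(e⁻) = 116100/96500 = 1.203 mol.
Theoretical n(Al) = n(e⁻)/3 = 0.4009 mol, i.e. m_theo = 0.4009 × 26.98 = 10.82 g.
Efficiency = m_actual / m_theo = 8.86 / 10.82 = 81.9 %.

81.9 %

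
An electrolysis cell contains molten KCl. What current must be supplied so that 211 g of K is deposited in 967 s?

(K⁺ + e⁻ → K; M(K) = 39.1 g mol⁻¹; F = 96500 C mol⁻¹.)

539 A

n(K) = 211 / 39.1 = 5.396 mol.
n(e⁻) = 1 × 5.396 = 5.396 mol.
Q = n(e⁻)·F = 5.396 × 96500 = 520800 C.
I = Q/t = 520800 / 967.00 s = 539 A.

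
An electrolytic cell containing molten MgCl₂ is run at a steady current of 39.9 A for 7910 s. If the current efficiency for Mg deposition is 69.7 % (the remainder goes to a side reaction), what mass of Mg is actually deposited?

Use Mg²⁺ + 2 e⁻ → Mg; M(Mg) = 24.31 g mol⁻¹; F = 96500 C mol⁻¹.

Q = I·t = 39.90 × 7910.0 = 315600 C.
n(e⁻) = 315600/96500 = 3.271 mol; theoretically n(Mg) = 3.271/2 = 1.635 mol, m_theo = 39.75 g.
At 69.7 % efficiency, m_actual = 0.697 × 39.75 = 27.7 g.

27.7 g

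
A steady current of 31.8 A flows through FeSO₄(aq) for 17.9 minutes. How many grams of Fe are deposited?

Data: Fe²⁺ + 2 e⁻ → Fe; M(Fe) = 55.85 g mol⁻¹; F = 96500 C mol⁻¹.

9.88 g

Q = I·t = 31.80 A × 1074.0 s = 34150 C.
n(e⁻) = Q/F = 34150 / 96500 = 0.3539 mol.
Fe²⁺ + 2 e⁻ → Fe, so n(Fe) = n(e⁻)/2 = 0.1770 mol.
m = n·M = 0.1770 × 55.85 = 9.88 g.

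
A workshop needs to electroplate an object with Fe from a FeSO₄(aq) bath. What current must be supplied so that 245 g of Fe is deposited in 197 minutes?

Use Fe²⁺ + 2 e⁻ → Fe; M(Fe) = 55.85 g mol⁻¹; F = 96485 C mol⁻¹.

n(Fe) = 245 / 55.85 = 4.387 mol.
n(e⁻) = 2 × 4.387 = 8.774 mol.
Q = n(e⁻)·F = 8.774 × 96485 = 846500 C.
I = Q/t = 846500 / 11820 s = 71.6 A.

71.6 A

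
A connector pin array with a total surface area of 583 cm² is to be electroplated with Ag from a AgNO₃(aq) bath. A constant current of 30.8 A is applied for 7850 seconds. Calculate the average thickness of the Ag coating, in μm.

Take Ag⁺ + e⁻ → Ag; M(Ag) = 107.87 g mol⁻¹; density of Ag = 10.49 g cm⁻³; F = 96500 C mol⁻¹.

Q = I·t = 30.80 × 7850.0 = 241800 C; n(e⁻) = 2.505 mol.
n(Ag) = n(e⁻)/1 = 2.505 mol, so m = 2.505 × 107.87 = 270.3 g.
Volume = m/ρ = 270.3 / 10.49 = 25.76 cm³.
Thickness = V/A = 25.76 / 583 = 0.0442 cm = 442 μm.

442 μm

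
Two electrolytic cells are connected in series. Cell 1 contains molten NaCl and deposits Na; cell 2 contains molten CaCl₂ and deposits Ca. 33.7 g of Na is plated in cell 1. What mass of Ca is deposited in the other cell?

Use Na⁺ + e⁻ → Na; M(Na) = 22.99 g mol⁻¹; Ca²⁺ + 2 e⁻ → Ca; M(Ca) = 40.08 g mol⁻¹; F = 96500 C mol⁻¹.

n(Na) = 33.7 / 22.99 = 1.466 mol.
Since Na⁺ + e⁻ → Na, n(e⁻) passed = 1 × 1.466 = 1.466 mol.
Cells in series carry the same charge, so the same 1.466 mol of electrons passes through cell 2.
Ca²⁺ + 2 e⁻ → Ca, so n(Ca) = 1.466 / 2 = 0.7329 mol.
m(Ca) = 0.7329 × 40.08 = 29.4 g.

29.4 g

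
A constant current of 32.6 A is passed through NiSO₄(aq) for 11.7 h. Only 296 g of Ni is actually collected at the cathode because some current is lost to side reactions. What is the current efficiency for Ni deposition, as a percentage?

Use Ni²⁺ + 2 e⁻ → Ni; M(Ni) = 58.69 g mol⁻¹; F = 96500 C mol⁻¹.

Q = I·t = 32.60 × 42120 = 1373000 C; n(e⁻) = 1373000/96500 = 14.23 mol.
Theoretical n(Ni) = n(e⁻)/2 = 7.115 mol, i.e. m_theo = 7.115 × 58.69 = 417.6 g.
Efficiency = m_actual / m_theo = 296 / 417.6 = 70.9 %.

70.9 %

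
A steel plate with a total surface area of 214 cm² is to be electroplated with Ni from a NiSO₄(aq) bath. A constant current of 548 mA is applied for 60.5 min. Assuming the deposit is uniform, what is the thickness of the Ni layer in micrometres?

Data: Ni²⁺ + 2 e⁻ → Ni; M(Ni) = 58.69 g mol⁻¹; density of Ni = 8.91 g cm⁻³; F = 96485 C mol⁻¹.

Q = I·t = 0.5480 × 3630.0 = 1989 C; n(e⁻) = 0.02062 mol.
n(Ni) = n(e⁻)/2 = 0.01031 mol, so m = 0.01031 × 58.69 = 0.6050 g.
Volume = m/ρ = 0.6050 / 8.91 = 0.06790 cm³.
Thickness = V/A = 0.06790 / 214 = 3.17 × 10⁻⁴ cm = 3.17 μm.

3.17 μm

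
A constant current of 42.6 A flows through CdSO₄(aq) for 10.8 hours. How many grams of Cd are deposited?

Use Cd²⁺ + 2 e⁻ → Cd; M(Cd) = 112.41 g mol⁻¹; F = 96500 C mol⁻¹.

965 g

Q = I·t = 42.60 A × 38880 s = 1656000 C.
n(e⁻) = Q/F = 1656000 / 96500 = 17.16 mol.
Cd²⁺ + 2 e⁻ → Cd, so n(Cd) = n(e⁻)/2 = 8.582 mol.
m = n·M = 8.582 × 112.41 = 965 g.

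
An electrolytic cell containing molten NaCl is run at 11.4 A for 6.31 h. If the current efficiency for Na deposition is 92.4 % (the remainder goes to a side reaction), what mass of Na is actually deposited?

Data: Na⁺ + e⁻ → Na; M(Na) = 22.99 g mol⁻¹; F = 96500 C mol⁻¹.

57.0 g

Q = I·t = 11.40 × 22716 = 259000 C.
n(e⁻) = 259000/96500 = 2.684 mol; theoretically n(Na) = 2.684/1 = 2.684 mol, m_theo = 61.69 g.
At 92.4 % efficiency, m_actual = 0.924 × 61.69 = 57.0 g.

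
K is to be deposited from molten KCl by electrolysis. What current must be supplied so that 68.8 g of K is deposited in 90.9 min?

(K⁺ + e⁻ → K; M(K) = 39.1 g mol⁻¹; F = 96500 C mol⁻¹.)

31.1 A

n(K) = 68.8 / 39.1 = 1.760 mol.
n(e⁻) = 1 × 1.760 = 1.760 mol.
Q = n(e⁻)·F = 1.760 × 96500 = 169800 C.
I = Q/t = 169800 / 5454.0 s = 31.1 A.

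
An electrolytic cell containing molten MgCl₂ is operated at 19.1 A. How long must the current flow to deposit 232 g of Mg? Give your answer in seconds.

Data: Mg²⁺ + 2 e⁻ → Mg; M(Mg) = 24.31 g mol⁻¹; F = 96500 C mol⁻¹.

n(Mg) = m/M = 232 / 24.31 = 9.543 mol.
Each Mg atom requires 2 electrons, so n(e⁻) = 2 × 9.543 = 19.09 mol.
Q = n(e⁻)·F = 19.09 × 96500 = 1842000 C.
t = Q/I = 1842000 / 19.10 A = 96430 s.

96400 s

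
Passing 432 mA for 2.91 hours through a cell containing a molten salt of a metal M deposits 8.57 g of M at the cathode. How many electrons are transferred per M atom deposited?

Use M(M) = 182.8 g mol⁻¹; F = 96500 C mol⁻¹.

1

Q = I·t = 0.4320 A × 10476 s = 4526 C, so n(e⁻) = 4526/96500 = 0.04690 mol.
n(M) deposited = 8.57 / 182.8 = 0.04688 mol.
Electrons per atom = n(e⁻)/n(M) = 0.04690 / 0.04688 = 1.00 ≈ 1, so the ion is M⁺.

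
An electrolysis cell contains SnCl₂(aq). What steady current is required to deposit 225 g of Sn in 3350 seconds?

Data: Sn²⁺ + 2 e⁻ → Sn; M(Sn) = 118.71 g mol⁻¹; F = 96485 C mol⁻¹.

109 A

n(Sn) = 225 / 118.71 = 1.895 mol.
n(e⁻) = 2 × 1.895 = 3.791 mol.
Q = n(e⁻)·F = 3.791 × 96485 = 365800 C.
I = Q/t = 365800 / 3350.0 s = 109 A.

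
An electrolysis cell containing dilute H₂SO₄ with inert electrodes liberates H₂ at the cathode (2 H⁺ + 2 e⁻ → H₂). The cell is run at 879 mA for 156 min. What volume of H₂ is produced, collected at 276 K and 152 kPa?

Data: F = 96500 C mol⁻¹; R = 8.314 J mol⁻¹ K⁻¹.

0.644 L

Q = I·t = 0.8790 A × 9360.0 s = 8227 C.
n(e⁻) = Q/F = 8227 / 96500 = 0.08526 mol.
2 electrons are transferred per H₂ molecule, so n(H₂) = 0.08526 / 2 = 0.04263 mol.
V = nRT/P = (0.04263 × 8.314 × 276) / (152 × 10³ Pa) = 6.44 × 10⁻⁴ m³ = 0.644 L.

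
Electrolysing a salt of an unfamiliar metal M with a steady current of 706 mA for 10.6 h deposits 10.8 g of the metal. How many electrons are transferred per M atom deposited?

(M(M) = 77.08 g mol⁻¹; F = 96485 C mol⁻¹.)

Q = I·t = 0.7060 A × 38160 s = 26940 C, so n(e⁻) = 26940/96485 = 0.2792 mol.
n(M) deposited = 10.8 / 77.08 = 0.1401 mol.
Electrons per atom = n(e⁻)/n(M) = 0.2792 / 0.1401 = 1.99 ≈ 2, so the ion is M²⁺.

2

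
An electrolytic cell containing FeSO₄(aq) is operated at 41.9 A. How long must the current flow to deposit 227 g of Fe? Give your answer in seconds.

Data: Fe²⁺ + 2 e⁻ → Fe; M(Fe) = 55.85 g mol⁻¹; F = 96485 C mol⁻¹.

18700 s

n(Fe) = m/M = 227 / 55.85 = 4.064 mol.
Each Fe atom requires 2 electrons, so n(e⁻) = 2 × 4.064 = 8.129 mol.
Q = n(e⁻)·F = 8.129 × 96485 = 784300 C.
t = Q/I = 784300 / 41.90 A = 18720 s.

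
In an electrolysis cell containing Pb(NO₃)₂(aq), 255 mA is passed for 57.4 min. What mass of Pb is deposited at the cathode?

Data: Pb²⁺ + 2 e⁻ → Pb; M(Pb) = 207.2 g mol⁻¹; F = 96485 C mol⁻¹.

Q = I·t = 0.2550 A × 3444.0 s = 878.2 C.
n(e⁻) = Q/F = 878.2 / 96485 = 0.009102 mol.
Pb²⁺ + 2 e⁻ → Pb, so n(Pb) = n(e⁻)/2 = 0.004551 mol.
m = n·M = 0.004551 × 207.2 = 0.943 g.

0.943 g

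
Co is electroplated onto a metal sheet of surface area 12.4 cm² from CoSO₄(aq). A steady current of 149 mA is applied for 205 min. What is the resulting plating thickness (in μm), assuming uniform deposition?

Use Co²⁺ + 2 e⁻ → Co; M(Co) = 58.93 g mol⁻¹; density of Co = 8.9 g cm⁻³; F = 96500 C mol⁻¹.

Q = I·t = 0.1490 × 12300 = 1833 C; n(e⁻) = 0.01899 mol.
n(Co) = n(e⁻)/2 = 0.009496 mol, so m = 0.009496 × 58.93 = 0.5596 g.
Volume = m/ρ = 0.5596 / 8.9 = 0.06288 cm³.
Thickness = V/A = 0.06288 / 12.4 = 0.00507 cm = 50.7 μm.

50.7 μm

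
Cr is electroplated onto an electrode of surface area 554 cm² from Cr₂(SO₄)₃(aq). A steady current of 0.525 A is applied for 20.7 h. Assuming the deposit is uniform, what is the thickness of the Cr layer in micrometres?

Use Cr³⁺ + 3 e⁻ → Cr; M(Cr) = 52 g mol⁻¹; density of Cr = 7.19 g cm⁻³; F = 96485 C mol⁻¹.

Q = I·t = 0.5250 × 74520 = 39120 C; n(e⁻) = 0.4055 mol.
n(Cr) = n(e⁻)/3 = 0.1352 mol, so m = 0.1352 × 52 = 7.028 g.
Volume = m/ρ = 7.028 / 7.19 = 0.9775 cm³.
Thickness = V/A = 0.9775 / 554 = 0.00176 cm = 17.6 μm.

17.6 μm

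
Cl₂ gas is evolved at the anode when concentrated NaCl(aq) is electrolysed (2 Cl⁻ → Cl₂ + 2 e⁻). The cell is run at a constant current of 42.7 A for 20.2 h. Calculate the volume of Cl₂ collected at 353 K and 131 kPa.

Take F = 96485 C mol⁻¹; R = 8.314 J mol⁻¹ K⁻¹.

361 L

Q = I·t = 42.70 A × 72720 s = 3105000 C.
n(e⁻) = Q/F = 3105000 / 96485 = 32.18 mol.
2 electrons are transferred per Cl₂ molecule, so n(Cl₂) = 32.18 / 2 = 16.09 mol.
V = nRT/P = (16.09 × 8.314 × 353) / (131 × 10³ Pa) = 0.361 m³ = 361 L.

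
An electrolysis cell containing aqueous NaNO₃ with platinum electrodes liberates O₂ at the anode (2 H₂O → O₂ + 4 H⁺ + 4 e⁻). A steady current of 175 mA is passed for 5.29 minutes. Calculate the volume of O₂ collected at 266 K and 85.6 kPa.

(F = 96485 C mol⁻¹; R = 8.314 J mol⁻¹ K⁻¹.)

0.00372 L

Q = I·t = 0.1750 A × 317.40 s = 55.54 C.
n(e⁻) = Q/F = 55.54 / 96485 = 0.0005757 mol.
4 electrons are transferred per O₂ molecule, so n(O₂) = 0.0005757 / 4 = 0.0001439 mol.
V = nRT/P = (0.0001439 × 8.314 × 266) / (85.6 × 10³ Pa) = 3.72 × 10⁻⁶ m³ = 0.00372 L.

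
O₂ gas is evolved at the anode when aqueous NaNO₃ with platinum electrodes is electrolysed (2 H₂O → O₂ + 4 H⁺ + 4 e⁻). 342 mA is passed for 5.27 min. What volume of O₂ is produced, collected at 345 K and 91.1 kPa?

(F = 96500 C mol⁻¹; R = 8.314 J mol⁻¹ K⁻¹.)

0.00882 L

Q = I·t = 0.3420 A × 316.20 s = 108.1 C.
n(e⁻) = Q/F = 108.1 / 96500 = 0.001121 mol.
4 electrons are transferred per O₂ molecule, so n(O₂) = 0.001121 / 4 = 0.0002802 mol.
V = nRT/P = (0.0002802 × 8.314 × 345) / (91.1 × 10³ Pa) = 8.82 × 10⁻⁶ m³ = 0.00882 L.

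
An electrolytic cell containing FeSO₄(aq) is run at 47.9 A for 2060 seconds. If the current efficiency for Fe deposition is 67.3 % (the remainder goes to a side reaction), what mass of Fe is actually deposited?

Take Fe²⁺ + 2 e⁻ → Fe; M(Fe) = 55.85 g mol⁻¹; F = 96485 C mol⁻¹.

Q = I·t = 47.90 × 2060.0 = 98670 C.
n(e⁻) = 98670/96485 = 1.023 mol; theoretically n(Fe) = 1.023/2 = 0.5113 mol, m_theo = 28.56 g.
At 67.3 % efficiency, m_actual = 0.673 × 28.56 = 19.2 g.

19.2 g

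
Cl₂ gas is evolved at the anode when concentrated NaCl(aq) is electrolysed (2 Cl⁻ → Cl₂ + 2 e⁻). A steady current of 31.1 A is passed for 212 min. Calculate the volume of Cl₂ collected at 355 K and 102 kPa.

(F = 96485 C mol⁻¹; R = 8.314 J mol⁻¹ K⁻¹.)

Q = I·t = 31.10 A × 12720 s = 395600 C.
n(e⁻) = Q/F = 395600 / 96485 = 4.100 mol.
2 electrons are transferred per Cl₂ molecule, so n(Cl₂) = 4.100 / 2 = 2.050 mol.
V = nRT/P = (2.050 × 8.314 × 355) / (102 × 10³ Pa) = 0.0593 m³ = 59.3 L.

59.3 L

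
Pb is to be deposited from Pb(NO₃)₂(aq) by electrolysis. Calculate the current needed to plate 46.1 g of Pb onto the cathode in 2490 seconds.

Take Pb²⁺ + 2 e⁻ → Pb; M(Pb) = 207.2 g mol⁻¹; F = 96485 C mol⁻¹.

n(Pb) = 46.1 / 207.2 = 0.2225 mol.
n(e⁻) = 2 × 0.2225 = 0.4450 mol.
Q = n(e⁻)·F = 0.4450 × 96485 = 42930 C.
I = Q/t = 42930 / 2490.0 s = 17.2 A.

17.2 A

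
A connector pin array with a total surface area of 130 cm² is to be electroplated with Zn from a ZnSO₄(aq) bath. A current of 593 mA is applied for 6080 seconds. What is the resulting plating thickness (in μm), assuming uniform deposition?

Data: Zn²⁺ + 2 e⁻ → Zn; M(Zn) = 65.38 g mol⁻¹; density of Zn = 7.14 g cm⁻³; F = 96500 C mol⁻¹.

13.2 μm

Q = I·t = 0.5930 × 6080.0 = 3605 C; n(e⁻) = 0.03736 mol.
n(Zn) = n(e⁻)/2 = 0.01868 mol, so m = 0.01868 × 65.38 = 1.221 g.
Volume = m/ρ = 1.221 / 7.14 = 0.1711 cm³.
Thickness = V/A = 0.1711 / 130 = 0.00132 cm = 13.2 μm.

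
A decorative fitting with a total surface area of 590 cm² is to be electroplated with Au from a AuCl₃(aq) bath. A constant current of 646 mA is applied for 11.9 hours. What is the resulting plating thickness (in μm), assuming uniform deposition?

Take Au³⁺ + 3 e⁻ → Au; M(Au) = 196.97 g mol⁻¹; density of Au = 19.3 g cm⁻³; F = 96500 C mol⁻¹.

16.5 μm

Q = I·t = 0.6460 × 42840 = 27670 C; n(e⁻) = 0.2868 mol.
n(Au) = n(e⁻)/3 = 0.09559 mol, so m = 0.09559 × 196.97 = 18.83 g.
Volume = m/ρ = 18.83 / 19.3 = 0.9756 cm³.
Thickness = V/A = 0.9756 / 590 = 0.00165 cm = 16.5 μm.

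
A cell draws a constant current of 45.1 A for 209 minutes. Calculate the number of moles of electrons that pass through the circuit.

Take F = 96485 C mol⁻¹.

5.86 mol

Q = I·t = 45.10 A × 12540 s = 565600 C.
n(e⁻) = Q/F = 565600 / 96485 = 5.86 mol.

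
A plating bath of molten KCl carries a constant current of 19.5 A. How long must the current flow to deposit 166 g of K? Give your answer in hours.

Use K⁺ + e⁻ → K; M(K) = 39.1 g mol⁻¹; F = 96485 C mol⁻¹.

5.84 h

n(K) = m/M = 166 / 39.1 = 4.246 mol.
Each K atom requires 1 electron, so n(e⁻) = 1 × 4.246 = 4.246 mol.
Q = n(e⁻)·F = 4.246 × 96485 = 409600 C.
t = Q/I = 409600 / 19.50 A = 21010 s = 5.84 h.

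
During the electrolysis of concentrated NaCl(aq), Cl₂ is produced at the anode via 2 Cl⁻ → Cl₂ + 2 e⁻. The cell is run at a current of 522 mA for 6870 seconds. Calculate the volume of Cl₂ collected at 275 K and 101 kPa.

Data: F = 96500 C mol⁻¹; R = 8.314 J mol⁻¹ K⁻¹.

Q = I·t = 0.5220 A × 6870.0 s = 3586 C.
n(e⁻) = Q/F = 3586 / 96500 = 0.03716 mol.
2 electrons are transferred per Cl₂ molecule, so n(Cl₂) = 0.03716 / 2 = 0.01858 mol.
V = nRT/P = (0.01858 × 8.314 × 275) / (101 × 10³ Pa) = 4.21 × 10⁻⁴ m³ = 0.421 L.

0.421 L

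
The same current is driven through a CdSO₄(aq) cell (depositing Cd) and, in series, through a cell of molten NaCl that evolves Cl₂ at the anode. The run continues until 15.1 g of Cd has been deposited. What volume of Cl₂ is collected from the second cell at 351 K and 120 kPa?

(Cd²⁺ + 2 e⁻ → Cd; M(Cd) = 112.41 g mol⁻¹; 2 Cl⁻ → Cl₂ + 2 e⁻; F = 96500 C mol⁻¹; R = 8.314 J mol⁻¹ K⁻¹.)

n(Cd) = 15.1 / 112.41 = 0.1343 mol, so n(e⁻) = 2 × 0.1343 = 0.2687 mol.
The cells are in series, so the same 0.2687 mol of electrons passes through the second cell.
2 Cl⁻ → Cl₂ + 2 e⁻ — 2 mol e⁻ per mol Cl₂, so n(Cl₂) = 0.2687/2 = 0.1343 mol.
V = nRT/P = (0.1343 × 8.314 × 351) / (120 × 10³) = 0.00327 m³ = 3.27 L.

3.27 L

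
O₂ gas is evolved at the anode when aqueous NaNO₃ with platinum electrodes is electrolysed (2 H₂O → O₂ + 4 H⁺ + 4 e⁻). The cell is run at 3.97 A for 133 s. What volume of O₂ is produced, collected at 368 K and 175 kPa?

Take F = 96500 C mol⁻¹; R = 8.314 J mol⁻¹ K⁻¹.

0.0239 L

Q = I·t = 3.970 A × 133.00 s = 528.0 C.
n(e⁻) = Q/F = 528.0 / 96500 = 0.005472 mol.
4 electrons are transferred per O₂ molecule, so n(O₂) = 0.005472 / 4 = 0.001368 mol.
V = nRT/P = (0.001368 × 8.314 × 368) / (175 × 10³ Pa) = 2.39 × 10⁻⁵ m³ = 0.0239 L.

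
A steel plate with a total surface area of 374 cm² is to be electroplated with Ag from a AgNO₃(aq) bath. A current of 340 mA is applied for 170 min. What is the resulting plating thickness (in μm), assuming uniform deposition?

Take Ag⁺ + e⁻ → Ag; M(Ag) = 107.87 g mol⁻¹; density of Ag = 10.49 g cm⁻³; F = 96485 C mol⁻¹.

Q = I·t = 0.3400 × 10200 = 3468 C; n(e⁻) = 0.03594 mol.
n(Ag) = n(e⁻)/1 = 0.03594 mol, so m = 0.03594 × 107.87 = 3.877 g.
Volume = m/ρ = 3.877 / 10.49 = 0.3696 cm³.
Thickness = V/A = 0.3696 / 374 = 9.88 × 10⁻⁴ cm = 9.88 μm.

9.88 μm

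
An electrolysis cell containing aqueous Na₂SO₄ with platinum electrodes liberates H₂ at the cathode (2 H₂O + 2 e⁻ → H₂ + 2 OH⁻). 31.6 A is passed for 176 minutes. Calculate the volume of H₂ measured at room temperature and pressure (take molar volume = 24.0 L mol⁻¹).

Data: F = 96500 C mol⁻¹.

41.5 L

Q = I·t = 31.60 A × 10560 s = 333700 C.
n(e⁻) = Q/F = 333700 / 96500 = 3.458 mol.
2 electrons are transferred per H₂ molecule, so n(H₂) = 3.458 / 2 = 1.729 mol.
V = n × V_m = 1.729 × 24.0 = 41.5 L.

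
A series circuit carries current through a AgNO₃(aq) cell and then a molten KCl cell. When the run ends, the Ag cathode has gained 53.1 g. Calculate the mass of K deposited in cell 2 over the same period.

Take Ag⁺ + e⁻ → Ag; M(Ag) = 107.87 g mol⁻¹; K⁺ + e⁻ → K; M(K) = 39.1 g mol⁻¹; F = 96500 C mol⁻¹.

19.2 g

n(Ag) = 53.1 / 107.87 = 0.4923 mol.
Since Ag⁺ + e⁻ → Ag, n(e⁻) passed = 1 × 0.4923 = 0.4923 mol.
Cells in series carry the same charge, so the same 0.4923 mol of electrons passes through cell 2.
K⁺ + e⁻ → K, so n(K) = 0.4923 / 1 = 0.4923 mol.
m(K) = 0.4923 × 39.1 = 19.2 g.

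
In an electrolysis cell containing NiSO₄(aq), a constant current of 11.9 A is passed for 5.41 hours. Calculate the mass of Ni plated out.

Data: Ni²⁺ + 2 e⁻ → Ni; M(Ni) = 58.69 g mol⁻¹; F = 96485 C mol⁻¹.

70.5 g

Q = I·t = 11.90 A × 19476 s = 231800 C.
n(e⁻) = Q/F = 231800 / 96485 = 2.402 mol.
Ni²⁺ + 2 e⁻ → Ni, so n(Ni) = n(e⁻)/2 = 1.201 mol.
m = n·M = 1.201 × 58.69 = 70.5 g.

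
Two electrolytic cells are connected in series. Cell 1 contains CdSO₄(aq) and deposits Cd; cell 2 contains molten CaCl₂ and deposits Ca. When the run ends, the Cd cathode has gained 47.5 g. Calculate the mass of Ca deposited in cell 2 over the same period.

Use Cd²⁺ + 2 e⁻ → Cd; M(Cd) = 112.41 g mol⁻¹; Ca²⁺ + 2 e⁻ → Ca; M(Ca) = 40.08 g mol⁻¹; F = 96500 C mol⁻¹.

n(Cd) = 47.5 / 112.41 = 0.4226 mol.
Since Cd²⁺ + 2 e⁻ → Cd, n(e⁻) passed = 2 × 0.4226 = 0.8451 mol.
Cells in series carry the same charge, so the same 0.8451 mol of electrons passes through cell 2.
Ca²⁺ + 2 e⁻ → Ca, so n(Ca) = 0.8451 / 2 = 0.4226 mol.
m(Ca) = 0.4226 × 40.08 = 16.9 g.

16.9 g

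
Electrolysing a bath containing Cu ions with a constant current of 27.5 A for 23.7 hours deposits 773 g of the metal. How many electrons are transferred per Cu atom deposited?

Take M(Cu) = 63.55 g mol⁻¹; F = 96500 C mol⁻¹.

Q = I·t = 27.50 A × 85320 s = 2346000 C, so n(e⁻) = 2346000/96500 = 24.31 mol.
n(Cu) deposited = 773 / 63.55 = 12.16 mol.
Electrons per atom = n(e⁻)/n(Cu) = 24.31 / 12.16 = 2.00 ≈ 2, so the ion is Cu²⁺.

2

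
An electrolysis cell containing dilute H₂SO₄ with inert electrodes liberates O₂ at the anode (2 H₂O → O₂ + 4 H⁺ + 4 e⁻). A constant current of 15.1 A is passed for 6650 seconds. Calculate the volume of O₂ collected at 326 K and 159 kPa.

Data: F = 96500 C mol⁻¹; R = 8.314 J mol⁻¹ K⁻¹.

4.43 L

Q = I·t = 15.10 A × 6650.0 s = 100400 C.
n(e⁻) = Q/F = 100400 / 96500 = 1.041 mol.
4 electrons are transferred per O₂ molecule, so n(O₂) = 1.041 / 4 = 0.2601 mol.
V = nRT/P = (0.2601 × 8.314 × 326) / (159 × 10³ Pa) = 0.00443 m³ = 4.43 L.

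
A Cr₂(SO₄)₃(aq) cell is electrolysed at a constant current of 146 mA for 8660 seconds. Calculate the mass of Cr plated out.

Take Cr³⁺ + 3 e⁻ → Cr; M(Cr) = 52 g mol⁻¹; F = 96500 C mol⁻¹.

0.227 g

Q = I·t = 0.1460 A × 8660.0 s = 1264 C.
n(e⁻) = Q/F = 1264 / 96500 = 0.01310 mol.
Cr³⁺ + 3 e⁻ → Cr, so n(Cr) = n(e⁻)/3 = 0.004367 mol.
m = n·M = 0.004367 × 52 = 0.227 g.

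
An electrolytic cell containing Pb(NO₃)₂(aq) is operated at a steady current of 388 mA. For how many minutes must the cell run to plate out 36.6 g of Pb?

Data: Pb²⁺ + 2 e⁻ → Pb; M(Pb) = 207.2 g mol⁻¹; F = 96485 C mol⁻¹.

n(Pb) = m/M = 36.6 / 207.2 = 0.1766 mol.
Each Pb atom requires 2 electrons, so n(e⁻) = 2 × 0.1766 = 0.3533 mol.
Q = n(e⁻)·F = 0.3533 × 96485 = 34090 C.
t = Q/I = 34090 / 0.3880 A = 87850 s = 1460 min.

1460 min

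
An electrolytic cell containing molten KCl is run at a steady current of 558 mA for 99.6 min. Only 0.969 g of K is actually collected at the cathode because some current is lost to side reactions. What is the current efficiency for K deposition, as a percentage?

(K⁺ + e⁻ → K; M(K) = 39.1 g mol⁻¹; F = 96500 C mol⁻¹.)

Q = I·t = 0.5580 × 5976.0 = 3335 C; n(e⁻) = 3335/96500 = 0.03456 mol.
Theoretical n(K) = n(e⁻)/1 = 0.03456 mol, i.e. m_theo = 0.03456 × 39.1 = 1.351 g.
Efficiency = m_actual / m_theo = 0.969 / 1.351 = 71.7 %.

71.7 %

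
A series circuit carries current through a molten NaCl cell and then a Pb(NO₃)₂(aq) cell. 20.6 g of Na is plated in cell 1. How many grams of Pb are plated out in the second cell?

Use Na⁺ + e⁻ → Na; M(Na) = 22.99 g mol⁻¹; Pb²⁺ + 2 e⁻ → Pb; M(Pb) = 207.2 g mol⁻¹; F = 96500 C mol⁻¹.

n(Na) = 20.6 / 22.99 = 0.8960 mol.
Since Na⁺ + e⁻ → Na, n(e⁻) passed = 1 × 0.8960 = 0.8960 mol.
Cells in series carry the same charge, so the same 0.8960 mol of electrons passes through cell 2.
Pb²⁺ + 2 e⁻ → Pb, so n(Pb) = 0.8960 / 2 = 0.4480 mol.
m(Pb) = 0.4480 × 207.2 = 92.8 g.

92.8 g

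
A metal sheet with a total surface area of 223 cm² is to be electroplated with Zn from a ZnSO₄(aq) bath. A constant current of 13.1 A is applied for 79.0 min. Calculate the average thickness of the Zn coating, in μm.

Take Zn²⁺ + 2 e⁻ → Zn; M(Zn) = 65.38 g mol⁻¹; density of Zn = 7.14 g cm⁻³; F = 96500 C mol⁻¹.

Q = I·t = 13.10 × 4740.0 = 62090 C; n(e⁻) = 0.6435 mol.
n(Zn) = n(e⁻)/2 = 0.3217 mol, so m = 0.3217 × 65.38 = 21.03 g.
Volume = m/ρ = 21.03 / 7.14 = 2.946 cm³.
Thickness = V/A = 2.946 / 223 = 0.0132 cm = 132 μm.

132 μm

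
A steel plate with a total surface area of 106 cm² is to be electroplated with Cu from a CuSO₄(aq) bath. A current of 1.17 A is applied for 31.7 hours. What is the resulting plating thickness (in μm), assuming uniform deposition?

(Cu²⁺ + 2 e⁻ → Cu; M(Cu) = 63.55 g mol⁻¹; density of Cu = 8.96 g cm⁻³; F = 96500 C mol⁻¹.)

463 μm

Q = I·t = 1.170 × 114120 = 133500 C; n(e⁻) = 1.384 mol.
n(Cu) = n(e⁻)/2 = 0.6918 mol, so m = 0.6918 × 63.55 = 43.96 g.
Volume = m/ρ = 43.96 / 8.96 = 4.907 cm³.
Thickness = V/A = 4.907 / 106 = 0.0463 cm = 463 μm.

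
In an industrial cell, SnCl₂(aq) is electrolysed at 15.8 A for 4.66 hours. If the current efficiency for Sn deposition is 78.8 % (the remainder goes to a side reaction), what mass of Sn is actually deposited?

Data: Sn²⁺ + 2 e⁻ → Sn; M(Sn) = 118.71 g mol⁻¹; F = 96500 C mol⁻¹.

Q = I·t = 15.80 × 16776 = 265100 C.
n(e⁻) = 265100/96500 = 2.747 mol; theoretically n(Sn) = 2.747/2 = 1.373 mol, m_theo = 163.0 g.
At 78.8 % efficiency, m_actual = 0.788 × 163.0 = 128 g.

128 g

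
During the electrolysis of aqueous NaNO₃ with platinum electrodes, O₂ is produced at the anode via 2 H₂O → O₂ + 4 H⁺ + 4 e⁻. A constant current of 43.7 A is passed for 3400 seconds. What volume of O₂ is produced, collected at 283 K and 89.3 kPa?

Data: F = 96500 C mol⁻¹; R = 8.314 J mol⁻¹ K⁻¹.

Q = I·t = 43.70 A × 3400.0 s = 148600 C.
n(e⁻) = Q/F = 148600 / 96500 = 1.540 mol.
4 electrons are transferred per O₂ molecule, so n(O₂) = 1.540 / 4 = 0.3849 mol.
V = nRT/P = (0.3849 × 8.314 × 283) / (89.3 × 10³ Pa) = 0.0101 m³ = 10.1 L.

10.1 L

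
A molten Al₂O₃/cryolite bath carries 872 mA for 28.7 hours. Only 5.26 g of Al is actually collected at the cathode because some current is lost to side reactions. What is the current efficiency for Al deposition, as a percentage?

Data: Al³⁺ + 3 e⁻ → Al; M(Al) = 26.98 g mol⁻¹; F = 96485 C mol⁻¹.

62.6 %

Q = I·t = 0.8720 × 103320 = 90100 C; n(e⁻) = 90100/96485 = 0.9338 mol.
Theoretical n(Al) = n(e⁻)/3 = 0.3113 mol, i.e. m_theo = 0.3113 × 26.98 = 8.398 g.
Efficiency = m_actual / m_theo = 5.26 / 8.398 = 62.6 %.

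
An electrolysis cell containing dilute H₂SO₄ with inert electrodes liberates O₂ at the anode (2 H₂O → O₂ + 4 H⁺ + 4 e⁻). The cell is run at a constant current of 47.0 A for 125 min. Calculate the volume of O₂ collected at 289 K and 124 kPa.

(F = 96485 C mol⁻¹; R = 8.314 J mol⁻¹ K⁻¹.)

17.7 L

Q = I·t = 47.00 A × 7500.0 s = 352500 C.
n(e⁻) = Q/F = 352500 / 96485 = 3.653 mol.
4 electrons are transferred per O₂ molecule, so n(O₂) = 3.653 / 4 = 0.9134 mol.
V = nRT/P = (0.9134 × 8.314 × 289) / (124 × 10³ Pa) = 0.0177 m³ = 17.7 L.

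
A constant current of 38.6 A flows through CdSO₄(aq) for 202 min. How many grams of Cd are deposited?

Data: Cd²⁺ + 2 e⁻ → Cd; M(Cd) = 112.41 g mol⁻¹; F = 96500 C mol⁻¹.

272 g

Q = I·t = 38.60 A × 12120 s = 467800 C.
n(e⁻) = Q/F = 467800 / 96500 = 4.848 mol.
Cd²⁺ + 2 e⁻ → Cd, so n(Cd) = n(e⁻)/2 = 2.424 mol.
m = n·M = 2.424 × 112.41 = 272 g.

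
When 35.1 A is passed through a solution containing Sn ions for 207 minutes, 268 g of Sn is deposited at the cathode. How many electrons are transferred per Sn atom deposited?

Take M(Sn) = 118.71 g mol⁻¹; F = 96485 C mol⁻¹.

2

Q = I·t = 35.10 A × 12420 s = 435900 C, so n(e⁻) = 435900/96485 = 4.518 mol.
n(Sn) deposited = 268 / 118.71 = 2.258 mol.
Electrons per atom = n(e⁻)/n(Sn) = 4.518 / 2.258 = 2.00 ≈ 2, so the ion is Sn²⁺.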